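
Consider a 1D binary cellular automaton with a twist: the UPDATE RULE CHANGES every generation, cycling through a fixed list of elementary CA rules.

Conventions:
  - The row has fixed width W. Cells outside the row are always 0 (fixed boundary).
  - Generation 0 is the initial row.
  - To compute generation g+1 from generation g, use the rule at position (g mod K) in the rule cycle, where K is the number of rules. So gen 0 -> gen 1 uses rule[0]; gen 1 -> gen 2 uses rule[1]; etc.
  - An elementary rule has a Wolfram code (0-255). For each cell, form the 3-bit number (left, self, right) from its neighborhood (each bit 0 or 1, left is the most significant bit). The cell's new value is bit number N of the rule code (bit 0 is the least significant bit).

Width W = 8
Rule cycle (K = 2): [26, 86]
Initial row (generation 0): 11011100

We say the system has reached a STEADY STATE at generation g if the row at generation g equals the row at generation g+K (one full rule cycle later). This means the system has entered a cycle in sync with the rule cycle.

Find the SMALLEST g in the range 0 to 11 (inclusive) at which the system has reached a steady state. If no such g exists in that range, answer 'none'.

Answer: none

Derivation:
Gen 0: 11011100
Gen 1 (rule 26): 10010010
Gen 2 (rule 86): 11111111
Gen 3 (rule 26): 10000000
Gen 4 (rule 86): 11000000
Gen 5 (rule 26): 10100000
Gen 6 (rule 86): 10110000
Gen 7 (rule 26): 00101000
Gen 8 (rule 86): 01101100
Gen 9 (rule 26): 11001010
Gen 10 (rule 86): 01111011
Gen 11 (rule 26): 11000010
Gen 12 (rule 86): 01100111
Gen 13 (rule 26): 11011100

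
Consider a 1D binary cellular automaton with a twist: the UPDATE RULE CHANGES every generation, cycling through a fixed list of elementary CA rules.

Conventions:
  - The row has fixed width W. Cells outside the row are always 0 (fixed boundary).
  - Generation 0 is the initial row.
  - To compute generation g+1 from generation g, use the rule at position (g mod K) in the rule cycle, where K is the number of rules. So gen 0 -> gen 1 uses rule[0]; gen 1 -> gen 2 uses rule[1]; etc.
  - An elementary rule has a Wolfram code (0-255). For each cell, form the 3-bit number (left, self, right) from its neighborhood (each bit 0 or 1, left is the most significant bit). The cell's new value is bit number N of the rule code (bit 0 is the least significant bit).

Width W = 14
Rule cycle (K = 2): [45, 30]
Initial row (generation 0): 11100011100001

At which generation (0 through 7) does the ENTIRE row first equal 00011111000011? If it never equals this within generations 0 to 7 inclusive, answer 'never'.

Gen 0: 11100011100001
Gen 1 (rule 45): 10001010001101
Gen 2 (rule 30): 11011011011001
Gen 3 (rule 45): 10110110110001
Gen 4 (rule 30): 10100100101011
Gen 5 (rule 45): 11100100111110
Gen 6 (rule 30): 10011111100001
Gen 7 (rule 45): 10010000001101

Answer: never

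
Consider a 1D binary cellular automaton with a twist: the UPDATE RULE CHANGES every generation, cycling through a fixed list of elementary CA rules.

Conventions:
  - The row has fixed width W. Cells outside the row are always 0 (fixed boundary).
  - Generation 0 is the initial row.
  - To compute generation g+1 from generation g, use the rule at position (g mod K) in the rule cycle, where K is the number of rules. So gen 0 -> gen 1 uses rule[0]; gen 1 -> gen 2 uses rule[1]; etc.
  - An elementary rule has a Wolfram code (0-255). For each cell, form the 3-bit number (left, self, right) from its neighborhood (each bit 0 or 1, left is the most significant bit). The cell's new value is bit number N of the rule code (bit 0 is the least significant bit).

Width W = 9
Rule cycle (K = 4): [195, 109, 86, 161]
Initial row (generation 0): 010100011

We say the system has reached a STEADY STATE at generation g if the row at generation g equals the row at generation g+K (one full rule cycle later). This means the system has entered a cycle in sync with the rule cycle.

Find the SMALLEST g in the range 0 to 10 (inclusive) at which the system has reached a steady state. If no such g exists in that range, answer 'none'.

Gen 0: 010100011
Gen 1 (rule 195): 100001101
Gen 2 (rule 109): 101101111
Gen 3 (rule 86): 100100001
Gen 4 (rule 161): 000001100
Gen 5 (rule 195): 111110101
Gen 6 (rule 109): 100011111
Gen 7 (rule 86): 110100001
Gen 8 (rule 161): 001001100
Gen 9 (rule 195): 110010101
Gen 10 (rule 109): 110011111
Gen 11 (rule 86): 011100001
Gen 12 (rule 161): 001001100
Gen 13 (rule 195): 110010101
Gen 14 (rule 109): 110011111

Answer: 8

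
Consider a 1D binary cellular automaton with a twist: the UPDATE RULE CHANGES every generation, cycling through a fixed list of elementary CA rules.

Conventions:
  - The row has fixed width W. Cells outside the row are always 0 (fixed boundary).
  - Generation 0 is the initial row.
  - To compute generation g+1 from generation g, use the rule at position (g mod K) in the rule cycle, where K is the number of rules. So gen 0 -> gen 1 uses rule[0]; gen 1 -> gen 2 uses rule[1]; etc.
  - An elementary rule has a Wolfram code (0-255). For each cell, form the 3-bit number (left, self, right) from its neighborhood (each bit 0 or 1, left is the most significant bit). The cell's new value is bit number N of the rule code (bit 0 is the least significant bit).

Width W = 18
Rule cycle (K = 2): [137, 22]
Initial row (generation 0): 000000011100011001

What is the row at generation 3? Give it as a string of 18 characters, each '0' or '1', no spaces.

Gen 0: 000000011100011001
Gen 1 (rule 137): 111111011001010000
Gen 2 (rule 22): 000000000111011000
Gen 3 (rule 137): 111111110110010011

Answer: 111111110110010011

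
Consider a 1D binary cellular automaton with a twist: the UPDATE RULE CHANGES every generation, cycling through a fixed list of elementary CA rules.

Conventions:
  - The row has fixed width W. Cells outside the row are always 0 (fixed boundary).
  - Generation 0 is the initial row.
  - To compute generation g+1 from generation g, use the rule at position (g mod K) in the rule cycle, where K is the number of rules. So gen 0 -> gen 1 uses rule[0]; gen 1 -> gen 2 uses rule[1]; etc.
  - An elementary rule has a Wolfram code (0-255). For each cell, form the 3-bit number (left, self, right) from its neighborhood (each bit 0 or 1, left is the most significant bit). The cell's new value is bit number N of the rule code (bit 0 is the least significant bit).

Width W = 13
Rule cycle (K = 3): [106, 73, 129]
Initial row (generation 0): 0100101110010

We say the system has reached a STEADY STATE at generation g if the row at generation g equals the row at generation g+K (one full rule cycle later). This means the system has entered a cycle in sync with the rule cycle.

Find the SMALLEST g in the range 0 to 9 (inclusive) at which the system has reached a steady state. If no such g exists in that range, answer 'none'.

Answer: none

Derivation:
Gen 0: 0100101110010
Gen 1 (rule 106): 1001011010100
Gen 2 (rule 73): 0000011000001
Gen 3 (rule 129): 1111000011100
Gen 4 (rule 106): 1001000110100
Gen 5 (rule 73): 0000010110001
Gen 6 (rule 129): 1111000000100
Gen 7 (rule 106): 1001000001000
Gen 8 (rule 73): 0000011100011
Gen 9 (rule 129): 1111001001000
Gen 10 (rule 106): 1001010010000
Gen 11 (rule 73): 0000000000111
Gen 12 (rule 129): 1111111110010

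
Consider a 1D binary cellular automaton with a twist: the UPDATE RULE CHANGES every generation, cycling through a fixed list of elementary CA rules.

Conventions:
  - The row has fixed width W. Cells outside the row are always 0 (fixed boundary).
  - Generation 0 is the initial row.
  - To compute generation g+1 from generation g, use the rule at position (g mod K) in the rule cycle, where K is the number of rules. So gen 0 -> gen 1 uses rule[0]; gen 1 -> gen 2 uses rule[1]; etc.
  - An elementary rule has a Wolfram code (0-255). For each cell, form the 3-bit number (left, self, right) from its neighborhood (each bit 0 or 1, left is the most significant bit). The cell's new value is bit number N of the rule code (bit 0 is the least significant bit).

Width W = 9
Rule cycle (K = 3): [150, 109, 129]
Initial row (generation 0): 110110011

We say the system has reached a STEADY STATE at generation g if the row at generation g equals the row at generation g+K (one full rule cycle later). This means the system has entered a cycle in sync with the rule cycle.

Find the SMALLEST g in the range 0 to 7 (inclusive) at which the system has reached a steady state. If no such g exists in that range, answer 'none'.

Gen 0: 110110011
Gen 1 (rule 150): 000001100
Gen 2 (rule 109): 111101101
Gen 3 (rule 129): 011000000
Gen 4 (rule 150): 100100000
Gen 5 (rule 109): 100101111
Gen 6 (rule 129): 000000110
Gen 7 (rule 150): 000001001
Gen 8 (rule 109): 111101001
Gen 9 (rule 129): 011000000
Gen 10 (rule 150): 100100000

Answer: none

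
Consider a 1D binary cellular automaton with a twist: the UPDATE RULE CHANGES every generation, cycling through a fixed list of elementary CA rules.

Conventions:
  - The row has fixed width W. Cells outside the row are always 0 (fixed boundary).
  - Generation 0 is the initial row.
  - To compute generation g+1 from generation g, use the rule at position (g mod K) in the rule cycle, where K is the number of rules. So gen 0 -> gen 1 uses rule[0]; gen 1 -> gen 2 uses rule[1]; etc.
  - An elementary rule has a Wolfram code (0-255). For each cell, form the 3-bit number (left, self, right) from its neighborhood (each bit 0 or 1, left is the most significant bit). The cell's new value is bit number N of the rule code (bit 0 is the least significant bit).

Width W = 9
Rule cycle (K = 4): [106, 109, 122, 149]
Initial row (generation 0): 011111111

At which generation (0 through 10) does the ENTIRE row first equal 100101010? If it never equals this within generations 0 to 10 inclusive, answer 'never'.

Gen 0: 011111111
Gen 1 (rule 106): 110000001
Gen 2 (rule 109): 110111101
Gen 3 (rule 122): 111100110
Gen 4 (rule 149): 011010001
Gen 5 (rule 106): 111100010
Gen 6 (rule 109): 100101010
Gen 7 (rule 122): 011010101
Gen 8 (rule 149): 000010101
Gen 9 (rule 106): 000101010
Gen 10 (rule 109): 110111110

Answer: 6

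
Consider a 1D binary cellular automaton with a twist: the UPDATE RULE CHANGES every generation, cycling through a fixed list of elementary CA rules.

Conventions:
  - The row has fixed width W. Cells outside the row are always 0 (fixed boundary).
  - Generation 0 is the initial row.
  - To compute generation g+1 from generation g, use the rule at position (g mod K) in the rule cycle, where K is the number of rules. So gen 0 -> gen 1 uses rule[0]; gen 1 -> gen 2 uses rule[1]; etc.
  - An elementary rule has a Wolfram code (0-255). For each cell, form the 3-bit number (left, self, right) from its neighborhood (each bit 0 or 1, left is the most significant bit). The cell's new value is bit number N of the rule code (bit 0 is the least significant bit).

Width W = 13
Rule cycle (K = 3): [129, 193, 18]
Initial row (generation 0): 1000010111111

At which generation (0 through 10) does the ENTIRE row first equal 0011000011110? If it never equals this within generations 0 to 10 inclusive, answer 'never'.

Answer: 1

Derivation:
Gen 0: 1000010111111
Gen 1 (rule 129): 0011000011110
Gen 2 (rule 193): 1001011001110
Gen 3 (rule 18): 0110000110001
Gen 4 (rule 129): 0000110000100
Gen 5 (rule 193): 1110010110001
Gen 6 (rule 18): 0001100001010
Gen 7 (rule 129): 1100001100000
Gen 8 (rule 193): 0101100101111
Gen 9 (rule 18): 1000011000000
Gen 10 (rule 129): 0011000011111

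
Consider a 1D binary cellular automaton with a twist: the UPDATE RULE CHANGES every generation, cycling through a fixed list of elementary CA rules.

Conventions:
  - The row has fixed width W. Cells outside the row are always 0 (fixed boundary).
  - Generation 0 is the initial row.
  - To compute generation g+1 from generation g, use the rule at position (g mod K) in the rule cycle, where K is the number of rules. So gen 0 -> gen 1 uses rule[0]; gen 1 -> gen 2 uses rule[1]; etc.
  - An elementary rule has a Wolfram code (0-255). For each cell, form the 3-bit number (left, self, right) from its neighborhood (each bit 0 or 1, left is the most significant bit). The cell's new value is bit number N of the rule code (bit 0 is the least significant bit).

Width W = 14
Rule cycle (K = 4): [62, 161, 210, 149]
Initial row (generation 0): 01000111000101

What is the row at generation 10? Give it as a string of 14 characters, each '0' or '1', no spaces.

Gen 0: 01000111000101
Gen 1 (rule 62): 11101100101111
Gen 2 (rule 161): 01010000010110
Gen 3 (rule 210): 10001000100011
Gen 4 (rule 149): 11101110111000
Gen 5 (rule 62): 10011001100100
Gen 6 (rule 161): 00000000000001
Gen 7 (rule 210): 00000000000010
Gen 8 (rule 149): 11111111111011
Gen 9 (rule 62): 10000000000110
Gen 10 (rule 161): 00111111110000

Answer: 00111111110000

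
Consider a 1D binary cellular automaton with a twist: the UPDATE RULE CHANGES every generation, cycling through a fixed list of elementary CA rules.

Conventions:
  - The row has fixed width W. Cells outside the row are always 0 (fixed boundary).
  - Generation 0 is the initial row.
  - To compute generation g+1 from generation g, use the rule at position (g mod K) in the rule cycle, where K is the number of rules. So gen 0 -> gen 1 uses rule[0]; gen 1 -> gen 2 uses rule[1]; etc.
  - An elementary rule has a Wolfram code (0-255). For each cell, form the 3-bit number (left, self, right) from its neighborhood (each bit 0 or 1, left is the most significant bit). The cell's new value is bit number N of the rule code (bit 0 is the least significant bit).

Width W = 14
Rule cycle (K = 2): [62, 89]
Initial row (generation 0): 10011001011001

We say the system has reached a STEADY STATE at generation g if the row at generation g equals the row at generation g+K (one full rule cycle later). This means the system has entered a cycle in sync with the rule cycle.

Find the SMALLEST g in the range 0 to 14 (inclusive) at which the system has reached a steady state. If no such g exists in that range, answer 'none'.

Answer: none

Derivation:
Gen 0: 10011001011001
Gen 1 (rule 62): 11110111110111
Gen 2 (rule 89): 10010100010101
Gen 3 (rule 62): 11111110111111
Gen 4 (rule 89): 10000010100001
Gen 5 (rule 62): 11000111110011
Gen 6 (rule 89): 11110100011011
Gen 7 (rule 62): 10001110110110
Gen 8 (rule 89): 01101010110111
Gen 9 (rule 62): 11011111101100
Gen 10 (rule 89): 11010000101111
Gen 11 (rule 62): 10111001111000
Gen 12 (rule 89): 00101101001111
Gen 13 (rule 62): 01111011111000
Gen 14 (rule 89): 01001010001111
Gen 15 (rule 62): 11111111011000
Gen 16 (rule 89): 10000001011111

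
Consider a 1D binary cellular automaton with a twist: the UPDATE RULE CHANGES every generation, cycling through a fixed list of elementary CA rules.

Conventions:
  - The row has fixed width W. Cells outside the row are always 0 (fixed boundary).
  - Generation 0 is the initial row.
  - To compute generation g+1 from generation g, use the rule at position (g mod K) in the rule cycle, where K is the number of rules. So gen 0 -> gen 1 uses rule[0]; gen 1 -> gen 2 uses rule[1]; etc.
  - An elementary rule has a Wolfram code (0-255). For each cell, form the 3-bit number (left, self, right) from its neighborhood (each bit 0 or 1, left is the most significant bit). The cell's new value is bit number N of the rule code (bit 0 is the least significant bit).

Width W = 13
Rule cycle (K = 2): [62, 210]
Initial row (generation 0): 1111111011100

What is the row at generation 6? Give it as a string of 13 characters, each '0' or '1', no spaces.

Answer: 0110101100101

Derivation:
Gen 0: 1111111011100
Gen 1 (rule 62): 1000000110010
Gen 2 (rule 210): 0100001011101
Gen 3 (rule 62): 1110011110011
Gen 4 (rule 210): 0111101111101
Gen 5 (rule 62): 1100011000011
Gen 6 (rule 210): 0110101100101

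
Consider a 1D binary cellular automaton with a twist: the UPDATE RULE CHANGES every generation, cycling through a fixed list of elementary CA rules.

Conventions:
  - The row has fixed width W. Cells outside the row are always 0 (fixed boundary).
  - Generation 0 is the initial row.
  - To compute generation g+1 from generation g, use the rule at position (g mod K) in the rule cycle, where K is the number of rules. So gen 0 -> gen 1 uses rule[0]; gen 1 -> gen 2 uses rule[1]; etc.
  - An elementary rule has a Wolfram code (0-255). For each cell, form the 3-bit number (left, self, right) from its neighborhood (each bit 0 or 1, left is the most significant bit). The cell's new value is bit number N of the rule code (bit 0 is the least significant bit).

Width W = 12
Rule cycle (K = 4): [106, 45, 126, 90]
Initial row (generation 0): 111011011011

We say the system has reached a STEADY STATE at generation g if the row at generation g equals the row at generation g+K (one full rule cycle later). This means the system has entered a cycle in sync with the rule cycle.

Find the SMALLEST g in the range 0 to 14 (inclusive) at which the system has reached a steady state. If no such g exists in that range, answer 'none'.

Gen 0: 111011011011
Gen 1 (rule 106): 101111111111
Gen 2 (rule 45): 111000000000
Gen 3 (rule 126): 101100000000
Gen 4 (rule 90): 001110000000
Gen 5 (rule 106): 011010000000
Gen 6 (rule 45): 010110111111
Gen 7 (rule 126): 111111100001
Gen 8 (rule 90): 100000110010
Gen 9 (rule 106): 000001110100
Gen 10 (rule 45): 111101001101
Gen 11 (rule 126): 100111111111
Gen 12 (rule 90): 011100000001
Gen 13 (rule 106): 110100000010
Gen 14 (rule 45): 101101111010
Gen 15 (rule 126): 111111001111
Gen 16 (rule 90): 100001111001
Gen 17 (rule 106): 000011001010
Gen 18 (rule 45): 111010001110

Answer: none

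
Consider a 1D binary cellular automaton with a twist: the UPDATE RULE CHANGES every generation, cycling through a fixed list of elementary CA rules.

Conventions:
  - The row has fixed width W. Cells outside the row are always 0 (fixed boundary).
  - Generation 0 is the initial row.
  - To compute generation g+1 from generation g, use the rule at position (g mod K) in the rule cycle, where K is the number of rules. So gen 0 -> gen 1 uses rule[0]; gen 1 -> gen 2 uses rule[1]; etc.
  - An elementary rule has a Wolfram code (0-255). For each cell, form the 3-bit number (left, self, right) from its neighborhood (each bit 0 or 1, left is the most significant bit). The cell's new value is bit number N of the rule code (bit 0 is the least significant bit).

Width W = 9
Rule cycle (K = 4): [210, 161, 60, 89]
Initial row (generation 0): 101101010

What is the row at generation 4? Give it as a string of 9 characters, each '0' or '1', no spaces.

Gen 0: 101101010
Gen 1 (rule 210): 000100001
Gen 2 (rule 161): 110001100
Gen 3 (rule 60): 101001010
Gen 4 (rule 89): 000100001

Answer: 000100001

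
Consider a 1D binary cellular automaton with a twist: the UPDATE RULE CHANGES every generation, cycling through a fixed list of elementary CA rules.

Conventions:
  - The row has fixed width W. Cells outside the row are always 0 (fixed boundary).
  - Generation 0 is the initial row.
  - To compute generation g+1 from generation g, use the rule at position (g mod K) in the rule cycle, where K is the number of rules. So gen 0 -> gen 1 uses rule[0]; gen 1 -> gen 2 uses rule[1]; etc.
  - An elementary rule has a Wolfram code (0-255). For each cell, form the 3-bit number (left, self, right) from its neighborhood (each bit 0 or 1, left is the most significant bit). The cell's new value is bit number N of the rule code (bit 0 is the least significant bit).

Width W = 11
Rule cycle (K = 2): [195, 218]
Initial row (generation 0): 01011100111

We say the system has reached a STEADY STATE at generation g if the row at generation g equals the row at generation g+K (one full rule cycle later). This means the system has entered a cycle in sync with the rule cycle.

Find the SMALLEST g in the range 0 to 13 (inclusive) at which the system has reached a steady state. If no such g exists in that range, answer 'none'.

Gen 0: 01011100111
Gen 1 (rule 195): 10001101011
Gen 2 (rule 218): 01011100011
Gen 3 (rule 195): 10001101101
Gen 4 (rule 218): 01011101100
Gen 5 (rule 195): 10001100101
Gen 6 (rule 218): 01011111000
Gen 7 (rule 195): 10001111011
Gen 8 (rule 218): 01011111011
Gen 9 (rule 195): 10001111001
Gen 10 (rule 218): 01011111110
Gen 11 (rule 195): 10001111110
Gen 12 (rule 218): 01011111111
Gen 13 (rule 195): 10001111111
Gen 14 (rule 218): 01011111111
Gen 15 (rule 195): 10001111111

Answer: 12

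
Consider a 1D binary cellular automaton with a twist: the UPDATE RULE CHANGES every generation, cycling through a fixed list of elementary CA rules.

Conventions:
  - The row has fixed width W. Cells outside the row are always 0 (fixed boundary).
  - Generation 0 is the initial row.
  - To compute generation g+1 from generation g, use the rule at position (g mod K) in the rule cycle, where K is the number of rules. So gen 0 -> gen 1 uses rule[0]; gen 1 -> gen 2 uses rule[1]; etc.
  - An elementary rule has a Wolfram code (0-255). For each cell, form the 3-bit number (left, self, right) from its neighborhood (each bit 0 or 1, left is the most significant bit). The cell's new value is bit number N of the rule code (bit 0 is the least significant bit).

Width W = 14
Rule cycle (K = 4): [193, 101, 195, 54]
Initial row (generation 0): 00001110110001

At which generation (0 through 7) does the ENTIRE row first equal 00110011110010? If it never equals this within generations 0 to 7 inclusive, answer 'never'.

Gen 0: 00001110110001
Gen 1 (rule 193): 11100110010100
Gen 2 (rule 101): 00100010011101
Gen 3 (rule 195): 11001100101100
Gen 4 (rule 54): 00110011110010
Gen 5 (rule 193): 10010001110000
Gen 6 (rule 101): 10010100010111
Gen 7 (rule 195): 00100001100011

Answer: 4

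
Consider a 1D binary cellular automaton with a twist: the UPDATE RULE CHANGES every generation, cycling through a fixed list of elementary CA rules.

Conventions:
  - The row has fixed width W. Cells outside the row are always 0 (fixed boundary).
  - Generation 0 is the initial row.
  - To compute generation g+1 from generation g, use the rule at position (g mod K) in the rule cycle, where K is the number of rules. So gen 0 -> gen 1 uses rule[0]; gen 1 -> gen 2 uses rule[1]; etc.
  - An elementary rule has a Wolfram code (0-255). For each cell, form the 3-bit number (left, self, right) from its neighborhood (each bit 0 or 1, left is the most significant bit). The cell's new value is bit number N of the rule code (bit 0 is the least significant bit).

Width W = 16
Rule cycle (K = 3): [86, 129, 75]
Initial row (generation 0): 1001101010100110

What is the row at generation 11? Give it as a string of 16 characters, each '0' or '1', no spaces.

Answer: 0100111110010000

Derivation:
Gen 0: 1001101010100110
Gen 1 (rule 86): 1110101010111011
Gen 2 (rule 129): 0100000000010000
Gen 3 (rule 75): 1001111111100111
Gen 4 (rule 86): 1110000000111001
Gen 5 (rule 129): 0100111110010000
Gen 6 (rule 75): 1001100010100111
Gen 7 (rule 86): 1110110110111001
Gen 8 (rule 129): 0100000000010000
Gen 9 (rule 75): 1001111111100111
Gen 10 (rule 86): 1110000000111001
Gen 11 (rule 129): 0100111110010000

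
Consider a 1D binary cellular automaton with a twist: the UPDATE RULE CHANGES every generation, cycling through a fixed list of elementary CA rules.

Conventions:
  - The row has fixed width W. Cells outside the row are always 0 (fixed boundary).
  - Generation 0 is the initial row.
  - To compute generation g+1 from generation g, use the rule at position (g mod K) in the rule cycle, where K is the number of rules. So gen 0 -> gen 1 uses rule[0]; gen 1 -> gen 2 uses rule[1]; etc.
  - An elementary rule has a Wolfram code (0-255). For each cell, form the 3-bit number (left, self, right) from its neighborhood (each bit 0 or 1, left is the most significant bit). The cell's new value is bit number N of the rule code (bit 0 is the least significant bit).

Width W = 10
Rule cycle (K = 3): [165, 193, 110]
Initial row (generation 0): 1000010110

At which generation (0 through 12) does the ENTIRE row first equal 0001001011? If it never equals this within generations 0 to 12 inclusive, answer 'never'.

Gen 0: 1000010110
Gen 1 (rule 165): 1011011000
Gen 2 (rule 193): 0001001011
Gen 3 (rule 110): 0011011111
Gen 4 (rule 165): 1000101110
Gen 5 (rule 193): 0010000110
Gen 6 (rule 110): 0110001110
Gen 7 (rule 165): 0000100100
Gen 8 (rule 193): 1110000001
Gen 9 (rule 110): 1010000011
Gen 10 (rule 165): 1110111000
Gen 11 (rule 193): 0110011011
Gen 12 (rule 110): 1110111111

Answer: 2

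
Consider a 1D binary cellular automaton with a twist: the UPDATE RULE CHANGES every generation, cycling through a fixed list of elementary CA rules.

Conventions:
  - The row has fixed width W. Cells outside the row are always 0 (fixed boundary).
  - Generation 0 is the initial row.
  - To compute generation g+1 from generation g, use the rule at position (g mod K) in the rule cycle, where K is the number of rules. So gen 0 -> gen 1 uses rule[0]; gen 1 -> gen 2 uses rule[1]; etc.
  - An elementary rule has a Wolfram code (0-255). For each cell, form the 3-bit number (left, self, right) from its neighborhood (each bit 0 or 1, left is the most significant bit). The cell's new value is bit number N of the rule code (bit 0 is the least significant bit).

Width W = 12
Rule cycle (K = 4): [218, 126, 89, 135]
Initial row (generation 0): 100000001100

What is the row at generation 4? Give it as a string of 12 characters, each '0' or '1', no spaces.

Answer: 100100010000

Derivation:
Gen 0: 100000001100
Gen 1 (rule 218): 010000011110
Gen 2 (rule 126): 111000110011
Gen 3 (rule 89): 101110111011
Gen 4 (rule 135): 100100010000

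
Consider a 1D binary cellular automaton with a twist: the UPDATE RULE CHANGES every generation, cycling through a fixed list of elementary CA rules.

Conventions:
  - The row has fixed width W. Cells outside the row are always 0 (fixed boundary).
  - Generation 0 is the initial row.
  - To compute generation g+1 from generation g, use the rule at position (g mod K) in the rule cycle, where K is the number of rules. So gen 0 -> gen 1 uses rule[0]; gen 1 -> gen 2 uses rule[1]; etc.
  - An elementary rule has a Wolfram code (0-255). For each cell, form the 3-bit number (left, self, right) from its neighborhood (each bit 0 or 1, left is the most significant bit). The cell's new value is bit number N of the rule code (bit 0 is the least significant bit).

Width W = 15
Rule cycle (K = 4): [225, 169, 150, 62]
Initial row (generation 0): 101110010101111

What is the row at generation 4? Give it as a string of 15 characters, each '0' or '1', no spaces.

Gen 0: 101110010101111
Gen 1 (rule 225): 010110001010111
Gen 2 (rule 169): 001100100101110
Gen 3 (rule 150): 010011111100101
Gen 4 (rule 62): 111110000011111

Answer: 111110000011111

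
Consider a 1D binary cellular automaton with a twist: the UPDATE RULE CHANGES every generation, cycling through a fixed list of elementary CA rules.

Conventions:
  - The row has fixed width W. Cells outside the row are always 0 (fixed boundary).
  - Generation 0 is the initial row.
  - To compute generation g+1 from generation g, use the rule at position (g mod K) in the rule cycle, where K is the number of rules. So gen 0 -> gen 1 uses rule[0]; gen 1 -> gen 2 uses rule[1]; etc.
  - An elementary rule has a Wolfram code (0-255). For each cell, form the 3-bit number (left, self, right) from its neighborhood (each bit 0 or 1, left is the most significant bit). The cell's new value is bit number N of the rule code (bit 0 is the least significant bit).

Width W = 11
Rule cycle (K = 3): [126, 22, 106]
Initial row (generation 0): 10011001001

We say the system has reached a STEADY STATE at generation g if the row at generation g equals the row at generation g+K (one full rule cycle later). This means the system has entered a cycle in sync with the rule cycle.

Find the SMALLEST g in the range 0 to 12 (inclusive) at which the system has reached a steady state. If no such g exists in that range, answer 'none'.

Answer: 2

Derivation:
Gen 0: 10011001001
Gen 1 (rule 126): 11111111111
Gen 2 (rule 22): 00000000000
Gen 3 (rule 106): 00000000000
Gen 4 (rule 126): 00000000000
Gen 5 (rule 22): 00000000000
Gen 6 (rule 106): 00000000000
Gen 7 (rule 126): 00000000000
Gen 8 (rule 22): 00000000000
Gen 9 (rule 106): 00000000000
Gen 10 (rule 126): 00000000000
Gen 11 (rule 22): 00000000000
Gen 12 (rule 106): 00000000000
Gen 13 (rule 126): 00000000000
Gen 14 (rule 22): 00000000000
Gen 15 (rule 106): 00000000000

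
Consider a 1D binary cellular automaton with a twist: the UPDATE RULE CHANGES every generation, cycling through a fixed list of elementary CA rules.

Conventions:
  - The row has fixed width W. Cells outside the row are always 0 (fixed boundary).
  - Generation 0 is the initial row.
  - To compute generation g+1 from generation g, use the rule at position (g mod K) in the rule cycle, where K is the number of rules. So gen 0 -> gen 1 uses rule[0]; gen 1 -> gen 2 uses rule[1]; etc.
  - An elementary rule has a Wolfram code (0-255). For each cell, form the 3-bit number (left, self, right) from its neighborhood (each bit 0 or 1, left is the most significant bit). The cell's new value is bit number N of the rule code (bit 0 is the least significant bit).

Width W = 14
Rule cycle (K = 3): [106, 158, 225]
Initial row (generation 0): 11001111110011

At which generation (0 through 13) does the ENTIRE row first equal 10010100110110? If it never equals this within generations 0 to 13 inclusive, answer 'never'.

Answer: 2

Derivation:
Gen 0: 11001111110011
Gen 1 (rule 106): 11011000010111
Gen 2 (rule 158): 10010100110110
Gen 3 (rule 225): 00001000011010
Gen 4 (rule 106): 00010000111100
Gen 5 (rule 158): 00111001111010
Gen 6 (rule 225): 10011000111100
Gen 7 (rule 106): 00111001100100
Gen 8 (rule 158): 01110111011110
Gen 9 (rule 225): 00111011101110
Gen 10 (rule 106): 01101110111010
Gen 11 (rule 158): 11001100110011
Gen 12 (rule 225): 01000100010001
Gen 13 (rule 106): 10001000100010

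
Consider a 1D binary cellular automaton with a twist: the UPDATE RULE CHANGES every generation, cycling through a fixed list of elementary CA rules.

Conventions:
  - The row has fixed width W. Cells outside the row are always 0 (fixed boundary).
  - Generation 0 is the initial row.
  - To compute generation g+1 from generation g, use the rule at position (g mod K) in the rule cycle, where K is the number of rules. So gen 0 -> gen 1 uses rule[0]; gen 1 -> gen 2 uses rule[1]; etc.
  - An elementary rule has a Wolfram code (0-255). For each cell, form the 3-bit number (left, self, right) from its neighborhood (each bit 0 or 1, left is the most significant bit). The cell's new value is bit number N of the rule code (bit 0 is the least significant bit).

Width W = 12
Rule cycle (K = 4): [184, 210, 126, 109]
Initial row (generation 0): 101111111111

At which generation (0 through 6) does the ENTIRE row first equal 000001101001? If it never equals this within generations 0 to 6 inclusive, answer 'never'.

Gen 0: 101111111111
Gen 1 (rule 184): 011111111110
Gen 2 (rule 210): 101111111111
Gen 3 (rule 126): 111000000001
Gen 4 (rule 109): 101011111101
Gen 5 (rule 184): 010111111010
Gen 6 (rule 210): 100011111001

Answer: never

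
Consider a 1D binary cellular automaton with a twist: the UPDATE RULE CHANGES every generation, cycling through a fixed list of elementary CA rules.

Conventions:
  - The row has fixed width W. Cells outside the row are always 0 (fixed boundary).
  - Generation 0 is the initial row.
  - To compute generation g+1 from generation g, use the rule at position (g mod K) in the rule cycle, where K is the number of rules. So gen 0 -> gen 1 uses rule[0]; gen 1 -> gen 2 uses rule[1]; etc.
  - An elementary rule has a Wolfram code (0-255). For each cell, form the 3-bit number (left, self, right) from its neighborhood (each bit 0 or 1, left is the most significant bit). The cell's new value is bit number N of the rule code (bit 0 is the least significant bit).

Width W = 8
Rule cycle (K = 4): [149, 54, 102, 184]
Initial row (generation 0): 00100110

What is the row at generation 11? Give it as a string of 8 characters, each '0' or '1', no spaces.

Answer: 00001100

Derivation:
Gen 0: 00100110
Gen 1 (rule 149): 10110001
Gen 2 (rule 54): 11001011
Gen 3 (rule 102): 01011101
Gen 4 (rule 184): 00111010
Gen 5 (rule 149): 10010011
Gen 6 (rule 54): 11111100
Gen 7 (rule 102): 00000100
Gen 8 (rule 184): 00000010
Gen 9 (rule 149): 11111011
Gen 10 (rule 54): 00000100
Gen 11 (rule 102): 00001100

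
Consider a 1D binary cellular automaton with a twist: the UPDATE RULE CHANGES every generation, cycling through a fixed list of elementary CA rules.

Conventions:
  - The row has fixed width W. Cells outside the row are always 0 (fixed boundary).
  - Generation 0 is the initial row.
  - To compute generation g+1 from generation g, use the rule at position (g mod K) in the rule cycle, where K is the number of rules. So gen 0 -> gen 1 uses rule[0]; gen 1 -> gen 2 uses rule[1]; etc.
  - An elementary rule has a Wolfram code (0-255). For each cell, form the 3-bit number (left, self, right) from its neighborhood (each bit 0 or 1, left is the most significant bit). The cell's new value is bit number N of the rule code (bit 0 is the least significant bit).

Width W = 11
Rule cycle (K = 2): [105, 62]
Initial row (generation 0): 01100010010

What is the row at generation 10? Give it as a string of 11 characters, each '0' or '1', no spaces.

Answer: 11111001111

Derivation:
Gen 0: 01100010010
Gen 1 (rule 105): 01101000000
Gen 2 (rule 62): 11011100000
Gen 3 (rule 105): 11110101111
Gen 4 (rule 62): 10001111000
Gen 5 (rule 105): 00101001011
Gen 6 (rule 62): 01111111110
Gen 7 (rule 105): 01000000010
Gen 8 (rule 62): 11100000111
Gen 9 (rule 105): 10101110101
Gen 10 (rule 62): 11111001111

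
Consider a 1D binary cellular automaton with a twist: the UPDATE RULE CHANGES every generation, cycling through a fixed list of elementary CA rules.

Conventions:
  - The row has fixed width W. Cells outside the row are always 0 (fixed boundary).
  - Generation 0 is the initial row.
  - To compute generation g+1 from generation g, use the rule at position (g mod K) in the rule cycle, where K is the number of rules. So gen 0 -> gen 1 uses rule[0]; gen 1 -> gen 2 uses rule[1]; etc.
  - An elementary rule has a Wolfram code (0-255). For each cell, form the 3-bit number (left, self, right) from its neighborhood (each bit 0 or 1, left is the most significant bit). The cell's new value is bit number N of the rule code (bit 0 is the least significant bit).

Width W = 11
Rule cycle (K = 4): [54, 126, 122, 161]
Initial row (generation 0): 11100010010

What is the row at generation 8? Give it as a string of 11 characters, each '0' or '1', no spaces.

Gen 0: 11100010010
Gen 1 (rule 54): 00010111111
Gen 2 (rule 126): 00111100001
Gen 3 (rule 122): 01100110010
Gen 4 (rule 161): 00000000000
Gen 5 (rule 54): 00000000000
Gen 6 (rule 126): 00000000000
Gen 7 (rule 122): 00000000000
Gen 8 (rule 161): 11111111111

Answer: 11111111111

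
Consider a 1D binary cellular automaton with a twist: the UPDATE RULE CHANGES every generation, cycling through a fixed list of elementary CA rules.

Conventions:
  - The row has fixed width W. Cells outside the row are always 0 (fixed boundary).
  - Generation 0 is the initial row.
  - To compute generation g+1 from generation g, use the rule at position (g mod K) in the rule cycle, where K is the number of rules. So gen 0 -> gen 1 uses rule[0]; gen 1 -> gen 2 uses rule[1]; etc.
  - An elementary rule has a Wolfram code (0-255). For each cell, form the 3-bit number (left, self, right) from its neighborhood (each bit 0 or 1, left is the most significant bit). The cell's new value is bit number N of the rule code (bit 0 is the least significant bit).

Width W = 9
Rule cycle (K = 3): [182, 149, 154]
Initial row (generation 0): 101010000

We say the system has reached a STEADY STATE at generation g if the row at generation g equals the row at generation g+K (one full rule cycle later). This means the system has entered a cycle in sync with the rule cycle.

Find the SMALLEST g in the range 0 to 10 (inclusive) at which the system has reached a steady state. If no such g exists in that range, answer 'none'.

Answer: none

Derivation:
Gen 0: 101010000
Gen 1 (rule 182): 111111000
Gen 2 (rule 149): 011110111
Gen 3 (rule 154): 111100110
Gen 4 (rule 182): 011011001
Gen 5 (rule 149): 000000101
Gen 6 (rule 154): 000001000
Gen 7 (rule 182): 000011100
Gen 8 (rule 149): 111001011
Gen 9 (rule 154): 110110010
Gen 10 (rule 182): 001001111
Gen 11 (rule 149): 101100110
Gen 12 (rule 154): 001011101
Gen 13 (rule 182): 011101011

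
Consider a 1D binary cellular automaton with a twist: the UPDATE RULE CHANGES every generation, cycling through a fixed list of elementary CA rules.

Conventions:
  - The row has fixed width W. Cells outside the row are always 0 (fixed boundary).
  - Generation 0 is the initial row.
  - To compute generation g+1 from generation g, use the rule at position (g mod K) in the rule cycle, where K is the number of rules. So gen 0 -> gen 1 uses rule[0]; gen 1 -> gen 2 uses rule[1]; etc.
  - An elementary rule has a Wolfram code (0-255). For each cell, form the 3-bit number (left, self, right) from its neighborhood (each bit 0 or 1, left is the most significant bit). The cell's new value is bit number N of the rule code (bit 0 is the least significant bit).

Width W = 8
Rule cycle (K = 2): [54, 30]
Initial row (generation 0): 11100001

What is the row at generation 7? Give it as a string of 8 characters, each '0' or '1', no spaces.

Gen 0: 11100001
Gen 1 (rule 54): 00010011
Gen 2 (rule 30): 00111110
Gen 3 (rule 54): 01000001
Gen 4 (rule 30): 11100011
Gen 5 (rule 54): 00010100
Gen 6 (rule 30): 00110110
Gen 7 (rule 54): 01001001

Answer: 01001001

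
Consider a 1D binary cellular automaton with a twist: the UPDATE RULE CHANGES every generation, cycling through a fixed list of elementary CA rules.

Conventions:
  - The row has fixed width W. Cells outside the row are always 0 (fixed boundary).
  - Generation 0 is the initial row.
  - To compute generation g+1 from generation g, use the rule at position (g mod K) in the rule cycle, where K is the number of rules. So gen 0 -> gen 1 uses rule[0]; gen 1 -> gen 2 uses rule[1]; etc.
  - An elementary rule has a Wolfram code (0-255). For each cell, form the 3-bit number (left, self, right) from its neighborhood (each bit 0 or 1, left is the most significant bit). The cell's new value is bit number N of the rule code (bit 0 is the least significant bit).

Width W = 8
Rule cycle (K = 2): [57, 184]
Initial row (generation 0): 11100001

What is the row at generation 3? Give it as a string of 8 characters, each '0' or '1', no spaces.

Answer: 00110101

Derivation:
Gen 0: 11100001
Gen 1 (rule 57): 10011100
Gen 2 (rule 184): 01011010
Gen 3 (rule 57): 00110101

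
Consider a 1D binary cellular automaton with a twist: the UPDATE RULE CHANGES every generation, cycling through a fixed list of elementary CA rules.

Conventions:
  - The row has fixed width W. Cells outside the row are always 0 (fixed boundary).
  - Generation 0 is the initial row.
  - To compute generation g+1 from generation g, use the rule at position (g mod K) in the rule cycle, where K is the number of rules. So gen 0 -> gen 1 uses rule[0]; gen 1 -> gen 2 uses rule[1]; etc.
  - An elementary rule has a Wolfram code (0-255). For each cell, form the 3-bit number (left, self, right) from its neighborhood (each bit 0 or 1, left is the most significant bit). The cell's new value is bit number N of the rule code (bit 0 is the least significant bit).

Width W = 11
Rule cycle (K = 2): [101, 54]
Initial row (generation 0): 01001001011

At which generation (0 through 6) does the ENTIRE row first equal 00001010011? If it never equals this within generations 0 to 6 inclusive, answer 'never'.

Answer: 6

Derivation:
Gen 0: 01001001011
Gen 1 (rule 101): 01001001101
Gen 2 (rule 54): 11111110011
Gen 3 (rule 101): 00000010001
Gen 4 (rule 54): 00000111011
Gen 5 (rule 101): 11110001101
Gen 6 (rule 54): 00001010011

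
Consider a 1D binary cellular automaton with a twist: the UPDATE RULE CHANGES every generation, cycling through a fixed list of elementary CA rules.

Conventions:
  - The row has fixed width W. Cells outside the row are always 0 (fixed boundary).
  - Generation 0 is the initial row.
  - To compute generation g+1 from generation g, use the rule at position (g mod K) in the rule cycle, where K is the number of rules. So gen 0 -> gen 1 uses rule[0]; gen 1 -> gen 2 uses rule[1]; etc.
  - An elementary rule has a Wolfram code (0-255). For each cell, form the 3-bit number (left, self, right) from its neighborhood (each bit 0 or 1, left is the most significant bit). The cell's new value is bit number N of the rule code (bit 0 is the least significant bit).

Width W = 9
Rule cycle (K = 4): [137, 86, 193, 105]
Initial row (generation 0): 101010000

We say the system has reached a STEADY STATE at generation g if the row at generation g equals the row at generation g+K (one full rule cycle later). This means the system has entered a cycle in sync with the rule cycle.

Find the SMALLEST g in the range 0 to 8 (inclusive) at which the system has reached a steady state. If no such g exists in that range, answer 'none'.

Answer: none

Derivation:
Gen 0: 101010000
Gen 1 (rule 137): 000000111
Gen 2 (rule 86): 000001001
Gen 3 (rule 193): 111100000
Gen 4 (rule 105): 100101111
Gen 5 (rule 137): 000001110
Gen 6 (rule 86): 000010011
Gen 7 (rule 193): 111000001
Gen 8 (rule 105): 101011100
Gen 9 (rule 137): 000011001
Gen 10 (rule 86): 000101111
Gen 11 (rule 193): 110000111
Gen 12 (rule 105): 110110101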